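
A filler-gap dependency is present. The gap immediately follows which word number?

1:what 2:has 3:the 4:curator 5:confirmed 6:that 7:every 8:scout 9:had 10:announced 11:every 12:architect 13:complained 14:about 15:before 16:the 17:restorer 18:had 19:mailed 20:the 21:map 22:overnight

14

The displaced element is "what" (word 1).
It is linked across 2 clause boundaries (that → Ø).
It functions as the object of the preposition "about" of "complained", so the gap sits immediately after word 14 ("about").
Base order: The curator has confirmed that every scout had announced every architect complained about what before the restorer had mailed the map overnight.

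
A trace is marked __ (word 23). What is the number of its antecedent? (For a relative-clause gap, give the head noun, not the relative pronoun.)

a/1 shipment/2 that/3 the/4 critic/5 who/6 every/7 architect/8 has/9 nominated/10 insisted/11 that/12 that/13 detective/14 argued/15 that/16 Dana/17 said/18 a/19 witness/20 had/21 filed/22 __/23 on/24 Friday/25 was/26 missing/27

The gap at 23 is the object of "filed", inside a relative clause.
The relative pronoun is "that" (word 3); it is bound by the head noun immediately before it.
Its filler is the head noun "shipment", at word 2.

2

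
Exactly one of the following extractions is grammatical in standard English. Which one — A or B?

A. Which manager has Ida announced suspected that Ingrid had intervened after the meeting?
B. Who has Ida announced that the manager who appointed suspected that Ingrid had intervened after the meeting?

In B, the wh-phrase is extracted from inside a complex-NP island (relative clause) (introduced by "who"), which blocks movement.
In A, the extraction path crosses only that-complement boundaries, which are transparent.
So A is grammatical.

A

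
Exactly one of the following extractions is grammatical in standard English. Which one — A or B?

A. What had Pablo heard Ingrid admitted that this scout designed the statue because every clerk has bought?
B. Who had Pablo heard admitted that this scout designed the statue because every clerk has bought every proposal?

B

In A, the wh-phrase is extracted from inside an adjunct island (introduced by "because"), which blocks movement.
In B, the extraction path crosses only that-complement boundaries, which are transparent.
So B is grammatical.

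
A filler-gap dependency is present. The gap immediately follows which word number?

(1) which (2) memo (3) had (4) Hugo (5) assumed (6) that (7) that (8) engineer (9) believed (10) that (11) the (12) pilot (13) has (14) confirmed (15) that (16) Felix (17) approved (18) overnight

17

The displaced element is "which memo" (word 2).
It is linked across 3 clause boundaries (that → that → that).
It functions as the direct object of "approved", so the gap sits immediately after word 17 ("approved").
Base order: Hugo had assumed that that engineer believed that the pilot has confirmed that Felix approved which memo overnight.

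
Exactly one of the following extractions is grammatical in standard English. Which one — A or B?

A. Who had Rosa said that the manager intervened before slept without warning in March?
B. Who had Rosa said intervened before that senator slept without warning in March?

In A, the wh-phrase is extracted from inside an adjunct island (introduced by "before"), which blocks movement.
In B, the extraction path crosses only that-complement boundaries, which are transparent.
So B is grammatical.

B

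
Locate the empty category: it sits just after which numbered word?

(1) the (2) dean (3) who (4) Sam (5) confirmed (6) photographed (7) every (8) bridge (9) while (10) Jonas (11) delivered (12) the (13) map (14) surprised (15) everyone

The displaced element is "the dean" (word 2).
It is linked across 1 clause boundary (Ø).
It functions as the subject of "photographed", so the gap sits immediately after word 5 ("confirmed").
Base order: Sam confirmed that the dean photographed every bridge while Jonas delivered the map.

5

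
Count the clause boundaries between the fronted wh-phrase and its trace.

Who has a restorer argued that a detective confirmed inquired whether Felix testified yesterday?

"who" is extracted from the subject of "inquired".
Boundaries crossed, outermost first: [that], [Ø] — 2 in total.

2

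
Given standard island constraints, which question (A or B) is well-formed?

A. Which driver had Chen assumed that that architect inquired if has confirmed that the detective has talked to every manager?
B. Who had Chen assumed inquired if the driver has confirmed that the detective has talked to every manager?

In A, the wh-phrase is extracted from inside a wh-island (introduced by "if"), which blocks movement.
In B, the extraction path crosses only that-complement boundaries, which are transparent.
So B is grammatical.

B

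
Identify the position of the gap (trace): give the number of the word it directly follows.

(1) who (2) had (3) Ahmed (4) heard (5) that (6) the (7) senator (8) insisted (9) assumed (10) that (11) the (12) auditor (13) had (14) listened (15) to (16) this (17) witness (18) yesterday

The displaced element is "who" (word 1).
It is linked across 2 clause boundaries (that → Ø).
It functions as the subject of "assumed", so the gap sits immediately after word 8 ("insisted").
Base order: Ahmed had heard that the senator insisted that who assumed that the auditor had listened to this witness yesterday.

8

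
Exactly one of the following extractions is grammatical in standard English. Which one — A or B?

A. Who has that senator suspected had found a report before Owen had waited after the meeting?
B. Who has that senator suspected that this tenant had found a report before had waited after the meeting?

In B, the wh-phrase is extracted from inside an adjunct island (introduced by "before"), which blocks movement.
In A, the extraction path crosses only that-complement boundaries, which are transparent.
So A is grammatical.

A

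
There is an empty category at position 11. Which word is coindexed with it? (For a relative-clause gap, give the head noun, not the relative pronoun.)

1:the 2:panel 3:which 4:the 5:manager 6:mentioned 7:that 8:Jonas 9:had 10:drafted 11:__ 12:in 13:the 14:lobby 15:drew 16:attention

2

The gap at 11 is the object of "drafted", inside a relative clause.
The relative pronoun is "which" (word 3); it is bound by the head noun immediately before it.
Its filler is the head noun "panel", at word 2.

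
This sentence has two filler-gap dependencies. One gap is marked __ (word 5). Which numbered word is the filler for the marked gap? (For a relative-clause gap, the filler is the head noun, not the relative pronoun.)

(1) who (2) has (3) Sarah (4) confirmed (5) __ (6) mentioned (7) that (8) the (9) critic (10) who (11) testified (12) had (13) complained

1

The marked gap is the subject of "mentioned".
Its filler is the fronted wh-phrase "who", at word 1.
(The other dependency links word 9 to a gap after word 10.)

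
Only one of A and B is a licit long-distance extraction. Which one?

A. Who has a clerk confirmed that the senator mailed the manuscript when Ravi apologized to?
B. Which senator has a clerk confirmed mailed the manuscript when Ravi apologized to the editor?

In A, the wh-phrase is extracted from inside an adjunct island (introduced by "when"), which blocks movement.
In B, the extraction path crosses only that-complement boundaries, which are transparent.
So B is grammatical.

B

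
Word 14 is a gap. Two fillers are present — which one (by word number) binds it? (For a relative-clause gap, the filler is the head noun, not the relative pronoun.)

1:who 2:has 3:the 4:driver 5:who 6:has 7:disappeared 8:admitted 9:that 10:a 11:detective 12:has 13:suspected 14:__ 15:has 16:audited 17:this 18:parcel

1

The marked gap is the subject of "audited".
Its filler is the fronted wh-phrase "who", at word 1.
(The other dependency links word 4 to a gap after word 5.)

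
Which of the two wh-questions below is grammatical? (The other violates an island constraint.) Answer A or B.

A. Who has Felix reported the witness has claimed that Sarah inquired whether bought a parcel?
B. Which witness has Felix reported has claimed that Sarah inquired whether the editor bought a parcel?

B

In A, the wh-phrase is extracted from inside a wh-island (introduced by "whether"), which blocks movement.
In B, the extraction path crosses only that-complement boundaries, which are transparent.
So B is grammatical.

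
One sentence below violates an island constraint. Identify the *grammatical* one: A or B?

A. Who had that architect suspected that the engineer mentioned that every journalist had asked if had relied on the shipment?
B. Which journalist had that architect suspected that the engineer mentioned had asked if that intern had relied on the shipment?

In A, the wh-phrase is extracted from inside a wh-island (introduced by "if"), which blocks movement.
In B, the extraction path crosses only that-complement boundaries, which are transparent.
So B is grammatical.

B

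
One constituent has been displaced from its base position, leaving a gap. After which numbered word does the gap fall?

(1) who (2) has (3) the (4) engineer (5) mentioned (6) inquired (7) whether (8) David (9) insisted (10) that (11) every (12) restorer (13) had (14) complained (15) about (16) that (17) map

5

The displaced element is "who" (word 1).
It is linked across 1 clause boundary (Ø).
It functions as the subject of "inquired", so the gap sits immediately after word 5 ("mentioned").
Base order: The engineer has mentioned who inquired whether David insisted that every restorer had complained about that map.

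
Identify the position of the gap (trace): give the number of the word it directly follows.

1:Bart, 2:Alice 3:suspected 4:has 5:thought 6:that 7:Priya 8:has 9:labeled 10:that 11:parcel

3

The displaced element is "Bart" (word 1).
It is linked across 1 clause boundary (Ø).
It functions as the subject of "thought", so the gap sits immediately after word 3 ("suspected").
Base order: Alice suspected that Bart has thought that Priya has labeled that parcel.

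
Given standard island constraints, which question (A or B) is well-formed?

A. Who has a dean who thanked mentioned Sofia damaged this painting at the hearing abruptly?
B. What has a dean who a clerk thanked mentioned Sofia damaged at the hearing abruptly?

In A, the wh-phrase is extracted from inside a complex-NP island (relative clause) (introduced by "who"), which blocks movement.
In B, the extraction path crosses only that-complement boundaries, which are transparent.
So B is grammatical.

B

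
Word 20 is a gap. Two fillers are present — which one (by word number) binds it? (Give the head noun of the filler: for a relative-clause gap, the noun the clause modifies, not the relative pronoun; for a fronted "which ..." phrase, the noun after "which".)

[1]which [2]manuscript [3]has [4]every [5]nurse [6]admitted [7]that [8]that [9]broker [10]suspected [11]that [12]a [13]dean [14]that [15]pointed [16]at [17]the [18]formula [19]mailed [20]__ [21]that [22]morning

2

The marked gap is the direct object of "mailed".
Its filler is the fronted wh-phrase "which manuscript", at word 2.
(The other dependency links word 13 to a gap after word 14.)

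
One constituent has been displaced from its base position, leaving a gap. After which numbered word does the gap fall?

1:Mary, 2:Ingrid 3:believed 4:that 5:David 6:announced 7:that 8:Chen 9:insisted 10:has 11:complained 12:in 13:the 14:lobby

9

The displaced element is "Mary" (word 1).
It is linked across 3 clause boundaries (that → that → Ø).
It functions as the subject of "complained", so the gap sits immediately after word 9 ("insisted").
Base order: Ingrid believed that David announced that Chen insisted that Mary has complained in the lobby.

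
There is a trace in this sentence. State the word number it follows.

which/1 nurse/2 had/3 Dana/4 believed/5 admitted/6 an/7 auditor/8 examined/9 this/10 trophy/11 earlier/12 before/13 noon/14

5

The displaced element is "which nurse" (word 2).
It is linked across 1 clause boundary (Ø).
It functions as the subject of "admitted", so the gap sits immediately after word 5 ("believed").
Base order: Dana had believed which nurse admitted an auditor examined this trophy earlier before noon.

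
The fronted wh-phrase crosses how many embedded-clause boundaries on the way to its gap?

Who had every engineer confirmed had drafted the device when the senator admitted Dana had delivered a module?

"who" is extracted from the subject of "drafted".
Boundaries crossed, outermost first: [Ø] — 1 in total.

1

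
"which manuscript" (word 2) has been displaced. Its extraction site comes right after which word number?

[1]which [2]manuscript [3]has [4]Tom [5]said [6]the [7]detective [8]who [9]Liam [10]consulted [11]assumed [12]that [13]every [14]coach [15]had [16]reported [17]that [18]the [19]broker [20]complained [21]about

21

The displaced element is "which manuscript" (word 2).
It is linked across 3 clause boundaries (Ø → that → that).
It functions as the object of the preposition "about" of "complained", so the gap sits immediately after word 21 ("about").
Base order: Tom has said the detective who Liam consulted assumed that every coach had reported that the broker complained about which manuscript.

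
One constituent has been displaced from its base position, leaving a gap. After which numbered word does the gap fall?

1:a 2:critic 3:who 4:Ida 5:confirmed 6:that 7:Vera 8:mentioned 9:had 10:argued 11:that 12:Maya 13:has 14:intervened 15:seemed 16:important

8

The displaced element is "a critic" (word 2).
It is linked across 2 clause boundaries (that → Ø).
It functions as the subject of "argued", so the gap sits immediately after word 8 ("mentioned").
Base order: Ida confirmed that Vera mentioned that a critic had argued that Maya has intervened.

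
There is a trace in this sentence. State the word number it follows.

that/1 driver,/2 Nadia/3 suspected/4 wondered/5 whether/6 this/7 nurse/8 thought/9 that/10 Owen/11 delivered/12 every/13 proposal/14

4

The displaced element is "that driver" (word 2).
It is linked across 1 clause boundary (Ø).
It functions as the subject of "wondered", so the gap sits immediately after word 4 ("suspected").
Base order: Nadia suspected that that driver wondered whether this nurse thought that Owen delivered every proposal.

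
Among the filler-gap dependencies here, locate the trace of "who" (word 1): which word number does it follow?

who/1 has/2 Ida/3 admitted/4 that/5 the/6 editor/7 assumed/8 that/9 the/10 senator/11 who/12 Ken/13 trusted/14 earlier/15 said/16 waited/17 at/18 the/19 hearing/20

16

The displaced element is "who" (word 1).
It is linked across 3 clause boundaries (that → that → Ø).
It functions as the subject of "waited", so the gap sits immediately after word 16 ("said").
Base order: Ida has admitted that the editor assumed that the senator who Ken trusted earlier said that who waited at the hearing.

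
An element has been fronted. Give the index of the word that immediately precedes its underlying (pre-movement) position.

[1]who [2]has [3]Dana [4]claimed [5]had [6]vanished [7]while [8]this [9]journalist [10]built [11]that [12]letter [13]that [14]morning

4

The displaced element is "who" (word 1).
It is linked across 1 clause boundary (Ø).
It functions as the subject of "vanished", so the gap sits immediately after word 4 ("claimed").
Base order: Dana has claimed that who had vanished while this journalist built that letter that morning.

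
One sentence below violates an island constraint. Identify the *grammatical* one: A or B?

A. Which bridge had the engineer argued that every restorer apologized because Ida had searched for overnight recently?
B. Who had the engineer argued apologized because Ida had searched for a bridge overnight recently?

B

In A, the wh-phrase is extracted from inside an adjunct island (introduced by "because"), which blocks movement.
In B, the extraction path crosses only that-complement boundaries, which are transparent.
So B is grammatical.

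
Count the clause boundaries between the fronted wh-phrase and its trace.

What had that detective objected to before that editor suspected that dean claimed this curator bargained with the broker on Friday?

"what" originates inside the matrix clause — no clause boundary is crossed.

0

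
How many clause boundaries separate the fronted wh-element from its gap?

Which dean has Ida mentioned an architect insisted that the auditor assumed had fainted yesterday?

3

"which dean" is extracted from the subject of "fainted".
Boundaries crossed, outermost first: [Ø], [that], [Ø] — 3 in total.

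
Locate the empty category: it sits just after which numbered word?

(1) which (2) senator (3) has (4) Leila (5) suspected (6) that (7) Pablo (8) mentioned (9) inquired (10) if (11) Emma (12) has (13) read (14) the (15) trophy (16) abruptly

The displaced element is "which senator" (word 2).
It is linked across 2 clause boundaries (that → Ø).
It functions as the subject of "inquired", so the gap sits immediately after word 8 ("mentioned").
Base order: Leila has suspected that Pablo mentioned that which senator inquired if Emma has read the trophy abruptly.

8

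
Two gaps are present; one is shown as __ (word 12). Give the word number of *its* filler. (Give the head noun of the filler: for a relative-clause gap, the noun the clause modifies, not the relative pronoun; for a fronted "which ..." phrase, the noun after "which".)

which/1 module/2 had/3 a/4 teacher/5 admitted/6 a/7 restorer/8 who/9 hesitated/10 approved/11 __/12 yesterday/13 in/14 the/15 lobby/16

The marked gap is the direct object of "approved".
Its filler is the fronted wh-phrase "which module", at word 2.
(The other dependency links word 8 to a gap after word 9.)

2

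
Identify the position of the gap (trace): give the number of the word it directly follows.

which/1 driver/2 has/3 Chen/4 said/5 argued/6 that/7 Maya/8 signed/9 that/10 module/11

The displaced element is "which driver" (word 2).
It is linked across 1 clause boundary (Ø).
It functions as the subject of "argued", so the gap sits immediately after word 5 ("said").
Base order: Chen has said that which driver argued that Maya signed that module.

5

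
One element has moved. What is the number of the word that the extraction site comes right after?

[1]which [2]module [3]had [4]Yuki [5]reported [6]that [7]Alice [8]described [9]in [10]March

The displaced element is "which module" (word 2).
It is linked across 1 clause boundary (that).
It functions as the direct object of "described", so the gap sits immediately after word 8 ("described").
Base order: Yuki had reported that Alice described which module in March.

8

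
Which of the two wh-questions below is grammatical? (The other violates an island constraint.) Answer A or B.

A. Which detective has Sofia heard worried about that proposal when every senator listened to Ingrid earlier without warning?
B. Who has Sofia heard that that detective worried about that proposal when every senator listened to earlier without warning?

In B, the wh-phrase is extracted from inside an adjunct island (introduced by "when"), which blocks movement.
In A, the extraction path crosses only that-complement boundaries, which are transparent.
So A is grammatical.

A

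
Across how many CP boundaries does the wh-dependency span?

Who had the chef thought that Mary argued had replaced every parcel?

2

"who" is extracted from the subject of "replaced".
Boundaries crossed, outermost first: [that], [Ø] — 2 in total.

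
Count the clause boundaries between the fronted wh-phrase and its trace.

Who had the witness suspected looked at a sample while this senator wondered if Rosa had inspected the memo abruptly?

"who" is extracted from the subject of "looked".
Boundaries crossed, outermost first: [Ø] — 1 in total.

1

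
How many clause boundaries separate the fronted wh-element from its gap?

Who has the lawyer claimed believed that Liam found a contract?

"who" is extracted from the subject of "believed".
Boundaries crossed, outermost first: [Ø] — 1 in total.

1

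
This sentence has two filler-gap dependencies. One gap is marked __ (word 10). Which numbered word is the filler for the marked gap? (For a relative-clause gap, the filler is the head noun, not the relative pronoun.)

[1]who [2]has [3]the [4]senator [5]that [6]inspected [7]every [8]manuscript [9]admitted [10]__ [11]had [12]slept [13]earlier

1

The marked gap is the subject of "slept".
Its filler is the fronted wh-phrase "who", at word 1.
(The other dependency links word 4 to a gap after word 5.)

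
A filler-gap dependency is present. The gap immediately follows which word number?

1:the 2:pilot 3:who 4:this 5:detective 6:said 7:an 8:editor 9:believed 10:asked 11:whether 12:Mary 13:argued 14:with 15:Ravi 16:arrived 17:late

9

The displaced element is "the pilot" (word 2).
It is linked across 2 clause boundaries (Ø → Ø).
It functions as the subject of "asked", so the gap sits immediately after word 9 ("believed").
Base order: This detective said an editor believed that the pilot asked whether Mary argued with Ravi.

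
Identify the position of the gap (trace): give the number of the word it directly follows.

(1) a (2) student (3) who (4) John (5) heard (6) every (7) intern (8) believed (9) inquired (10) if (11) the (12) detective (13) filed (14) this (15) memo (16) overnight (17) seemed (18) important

The displaced element is "a student" (word 2).
It is linked across 2 clause boundaries (Ø → Ø).
It functions as the subject of "inquired", so the gap sits immediately after word 8 ("believed").
Base order: John heard every intern believed that a student inquired if the detective filed this memo overnight.

8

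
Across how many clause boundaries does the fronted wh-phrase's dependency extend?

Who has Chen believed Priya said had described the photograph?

"who" is extracted from the subject of "described".
Boundaries crossed, outermost first: [Ø], [Ø] — 2 in total.

2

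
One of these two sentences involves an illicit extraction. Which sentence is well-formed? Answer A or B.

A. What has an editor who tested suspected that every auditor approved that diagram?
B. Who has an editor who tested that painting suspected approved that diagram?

In A, the wh-phrase is extracted from inside a complex-NP island (relative clause) (introduced by "who"), which blocks movement.
In B, the extraction path crosses only that-complement boundaries, which are transparent.
So B is grammatical.

B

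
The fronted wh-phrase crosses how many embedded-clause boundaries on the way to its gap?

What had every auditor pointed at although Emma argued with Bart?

0

"what" originates inside the matrix clause — no clause boundary is crossed.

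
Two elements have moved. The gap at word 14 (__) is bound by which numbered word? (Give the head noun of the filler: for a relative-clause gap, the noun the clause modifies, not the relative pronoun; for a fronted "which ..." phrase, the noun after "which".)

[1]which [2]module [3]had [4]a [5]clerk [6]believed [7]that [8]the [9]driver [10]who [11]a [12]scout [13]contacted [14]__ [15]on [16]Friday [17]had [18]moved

9

The marked gap is inside the relative clause, the direct object of "contacted".
Its filler is the head noun "driver" (via "who"), at word 9.
(The other dependency links word 2 to a gap after word 18.)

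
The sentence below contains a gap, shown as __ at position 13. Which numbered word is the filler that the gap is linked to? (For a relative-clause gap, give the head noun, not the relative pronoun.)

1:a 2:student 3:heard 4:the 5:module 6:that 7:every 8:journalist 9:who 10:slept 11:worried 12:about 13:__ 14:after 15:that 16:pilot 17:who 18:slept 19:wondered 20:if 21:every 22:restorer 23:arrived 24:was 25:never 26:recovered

The gap at 13 is the prepositional object of "worried", inside a relative clause.
The relative pronoun is "that" (word 6); it is bound by the head noun immediately before it.
Its filler is the head noun "module", at word 5.

5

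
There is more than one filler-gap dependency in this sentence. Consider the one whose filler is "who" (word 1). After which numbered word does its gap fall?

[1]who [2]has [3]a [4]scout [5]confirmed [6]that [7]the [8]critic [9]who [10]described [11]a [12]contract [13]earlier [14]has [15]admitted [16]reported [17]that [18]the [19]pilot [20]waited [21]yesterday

15

The displaced element is "who" (word 1).
It is linked across 2 clause boundaries (that → Ø).
It functions as the subject of "reported", so the gap sits immediately after word 15 ("admitted").
Base order: A scout has confirmed that the critic who described a contract earlier has admitted who reported that the pilot waited yesterday.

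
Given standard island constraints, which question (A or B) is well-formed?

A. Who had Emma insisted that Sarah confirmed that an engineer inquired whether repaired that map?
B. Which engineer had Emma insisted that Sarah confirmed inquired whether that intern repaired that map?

B

In A, the wh-phrase is extracted from inside a wh-island (introduced by "whether"), which blocks movement.
In B, the extraction path crosses only that-complement boundaries, which are transparent.
So B is grammatical.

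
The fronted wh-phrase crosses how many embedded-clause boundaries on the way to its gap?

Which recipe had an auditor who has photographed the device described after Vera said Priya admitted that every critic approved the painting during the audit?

0

"which recipe" originates inside the matrix clause — no clause boundary is crossed.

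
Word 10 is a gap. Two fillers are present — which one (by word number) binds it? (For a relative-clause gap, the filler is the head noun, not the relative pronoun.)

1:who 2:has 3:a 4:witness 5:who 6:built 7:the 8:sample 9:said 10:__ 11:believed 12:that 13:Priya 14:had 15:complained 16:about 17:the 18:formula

1

The marked gap is the subject of "believed".
Its filler is the fronted wh-phrase "who", at word 1.
(The other dependency links word 4 to a gap after word 5.)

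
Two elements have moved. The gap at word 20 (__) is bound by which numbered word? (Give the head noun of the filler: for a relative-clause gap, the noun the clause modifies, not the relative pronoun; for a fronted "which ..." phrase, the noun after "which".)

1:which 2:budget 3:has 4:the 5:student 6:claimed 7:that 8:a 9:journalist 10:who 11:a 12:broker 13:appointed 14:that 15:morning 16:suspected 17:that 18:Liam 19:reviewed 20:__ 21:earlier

The marked gap is the direct object of "reviewed".
Its filler is the fronted wh-phrase "which budget", at word 2.
(The other dependency links word 9 to a gap after word 13.)

2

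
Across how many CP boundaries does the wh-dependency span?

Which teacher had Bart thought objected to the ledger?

"which teacher" is extracted from the subject of "objected".
Boundaries crossed, outermost first: [Ø] — 1 in total.

1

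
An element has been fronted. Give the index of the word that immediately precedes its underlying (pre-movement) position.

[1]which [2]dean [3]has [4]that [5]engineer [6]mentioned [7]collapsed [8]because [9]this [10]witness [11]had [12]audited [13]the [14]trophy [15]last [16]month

The displaced element is "which dean" (word 2).
It is linked across 1 clause boundary (Ø).
It functions as the subject of "collapsed", so the gap sits immediately after word 6 ("mentioned").
Base order: That engineer has mentioned which dean collapsed because this witness had audited the trophy last month.

6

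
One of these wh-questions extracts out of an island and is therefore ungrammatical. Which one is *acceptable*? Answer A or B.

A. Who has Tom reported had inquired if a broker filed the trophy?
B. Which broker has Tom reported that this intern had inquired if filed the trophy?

A

In B, the wh-phrase is extracted from inside a wh-island (introduced by "if"), which blocks movement.
In A, the extraction path crosses only that-complement boundaries, which are transparent.
So A is grammatical.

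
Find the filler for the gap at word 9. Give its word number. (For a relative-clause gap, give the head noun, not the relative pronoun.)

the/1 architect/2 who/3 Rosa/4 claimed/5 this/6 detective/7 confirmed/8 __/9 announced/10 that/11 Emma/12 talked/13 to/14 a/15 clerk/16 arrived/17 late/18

The gap at 9 is the subject of "announced", inside a relative clause.
The relative pronoun is "who" (word 3); it is bound by the head noun immediately before it.
Its filler is the head noun "architect", at word 2.

2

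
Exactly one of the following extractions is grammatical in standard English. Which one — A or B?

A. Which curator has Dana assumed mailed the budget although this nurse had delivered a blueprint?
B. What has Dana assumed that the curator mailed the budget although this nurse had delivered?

In B, the wh-phrase is extracted from inside an adjunct island (introduced by "although"), which blocks movement.
In A, the extraction path crosses only that-complement boundaries, which are transparent.
So A is grammatical.

A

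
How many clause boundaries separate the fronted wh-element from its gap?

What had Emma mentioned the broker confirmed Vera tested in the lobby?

"what" is extracted from the object of "tested".
Boundaries crossed, outermost first: [Ø], [Ø] — 2 in total.

2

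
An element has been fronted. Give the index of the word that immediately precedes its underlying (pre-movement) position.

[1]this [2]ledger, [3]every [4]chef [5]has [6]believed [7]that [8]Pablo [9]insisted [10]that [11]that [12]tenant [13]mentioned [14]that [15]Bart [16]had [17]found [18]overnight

17

The displaced element is "this ledger" (word 2).
It is linked across 3 clause boundaries (that → that → that).
It functions as the direct object of "found", so the gap sits immediately after word 17 ("found").
Base order: Every chef has believed that Pablo insisted that that tenant mentioned that Bart had found this ledger overnight.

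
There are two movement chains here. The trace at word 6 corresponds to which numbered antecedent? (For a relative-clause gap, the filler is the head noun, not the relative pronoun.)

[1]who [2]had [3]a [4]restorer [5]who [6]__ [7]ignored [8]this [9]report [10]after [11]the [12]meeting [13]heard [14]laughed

4

The marked gap is inside the relative clause, the subject of "ignored".
Its filler is the head noun "restorer" (via "who"), at word 4.
(The other dependency links word 1 to a gap after word 13.)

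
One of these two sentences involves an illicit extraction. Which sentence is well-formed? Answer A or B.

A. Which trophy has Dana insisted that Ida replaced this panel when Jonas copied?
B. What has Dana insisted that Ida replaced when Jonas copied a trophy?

B

In A, the wh-phrase is extracted from inside an adjunct island (introduced by "when"), which blocks movement.
In B, the extraction path crosses only that-complement boundaries, which are transparent.
So B is grammatical.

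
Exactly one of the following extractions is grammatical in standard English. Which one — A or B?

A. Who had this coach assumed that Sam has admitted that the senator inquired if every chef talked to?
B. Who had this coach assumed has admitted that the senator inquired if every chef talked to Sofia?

B

In A, the wh-phrase is extracted from inside a wh-island (introduced by "if"), which blocks movement.
In B, the extraction path crosses only that-complement boundaries, which are transparent.
So B is grammatical.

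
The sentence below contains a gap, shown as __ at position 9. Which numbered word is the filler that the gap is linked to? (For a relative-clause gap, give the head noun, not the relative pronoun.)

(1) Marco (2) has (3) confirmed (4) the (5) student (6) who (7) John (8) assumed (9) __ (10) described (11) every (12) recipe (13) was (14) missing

The gap at 9 is the subject of "described", inside a relative clause.
The relative pronoun is "who" (word 6); it is bound by the head noun immediately before it.
Its filler is the head noun "student", at word 5.

5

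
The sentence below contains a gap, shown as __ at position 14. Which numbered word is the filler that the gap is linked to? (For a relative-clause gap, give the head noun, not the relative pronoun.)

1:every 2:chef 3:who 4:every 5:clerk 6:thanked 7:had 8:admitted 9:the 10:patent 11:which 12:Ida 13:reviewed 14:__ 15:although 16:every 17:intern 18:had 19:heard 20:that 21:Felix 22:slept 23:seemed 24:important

The gap at 14 is the object of "reviewed", inside a relative clause.
The relative pronoun is "which" (word 11); it is bound by the head noun immediately before it.
Its filler is the head noun "patent", at word 10.

10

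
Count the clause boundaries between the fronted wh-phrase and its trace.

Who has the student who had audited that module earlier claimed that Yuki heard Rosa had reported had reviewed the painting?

"who" is extracted from the subject of "reviewed".
Boundaries crossed, outermost first: [that], [Ø], [Ø] — 3 in total.

3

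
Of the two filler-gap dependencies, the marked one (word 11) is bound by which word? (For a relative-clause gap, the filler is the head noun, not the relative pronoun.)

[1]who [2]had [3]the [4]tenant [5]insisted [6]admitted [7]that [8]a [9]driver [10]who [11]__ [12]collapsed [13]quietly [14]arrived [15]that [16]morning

9

The marked gap is inside the relative clause, the subject of "collapsed".
Its filler is the head noun "driver" (via "who"), at word 9.
(The other dependency links word 1 to a gap after word 5.)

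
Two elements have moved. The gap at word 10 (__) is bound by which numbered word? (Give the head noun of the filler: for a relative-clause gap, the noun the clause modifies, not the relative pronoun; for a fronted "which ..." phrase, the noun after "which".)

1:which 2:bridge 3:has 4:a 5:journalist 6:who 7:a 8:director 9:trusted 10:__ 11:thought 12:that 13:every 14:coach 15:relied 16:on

The marked gap is inside the relative clause, the direct object of "trusted".
Its filler is the head noun "journalist" (via "who"), at word 5.
(The other dependency links word 2 to a gap after word 16.)

5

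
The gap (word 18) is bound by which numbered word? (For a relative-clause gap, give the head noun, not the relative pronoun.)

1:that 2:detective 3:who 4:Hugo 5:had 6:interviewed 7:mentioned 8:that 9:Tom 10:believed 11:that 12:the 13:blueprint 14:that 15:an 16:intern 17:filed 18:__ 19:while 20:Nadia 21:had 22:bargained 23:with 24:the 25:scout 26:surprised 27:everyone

The gap at 18 is the object of "filed", inside a relative clause.
The relative pronoun is "that" (word 14); it is bound by the head noun immediately before it.
Its filler is the head noun "blueprint", at word 13.

13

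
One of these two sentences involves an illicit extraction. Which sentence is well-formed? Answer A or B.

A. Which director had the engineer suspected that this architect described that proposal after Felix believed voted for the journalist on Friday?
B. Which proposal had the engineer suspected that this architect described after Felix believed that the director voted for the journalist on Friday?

In A, the wh-phrase is extracted from inside an adjunct island (introduced by "after"), which blocks movement.
In B, the extraction path crosses only that-complement boundaries, which are transparent.
So B is grammatical.

B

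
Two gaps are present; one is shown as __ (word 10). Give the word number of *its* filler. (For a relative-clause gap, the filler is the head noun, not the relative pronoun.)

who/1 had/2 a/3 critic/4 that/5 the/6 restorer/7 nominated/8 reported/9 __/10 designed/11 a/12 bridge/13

1

The marked gap is the subject of "designed".
Its filler is the fronted wh-phrase "who", at word 1.
(The other dependency links word 4 to a gap after word 8.)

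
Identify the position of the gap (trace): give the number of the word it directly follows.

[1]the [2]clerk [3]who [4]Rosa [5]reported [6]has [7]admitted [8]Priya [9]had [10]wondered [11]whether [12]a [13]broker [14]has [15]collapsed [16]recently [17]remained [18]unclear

The displaced element is "the clerk" (word 2).
It is linked across 1 clause boundary (Ø).
It functions as the subject of "admitted", so the gap sits immediately after word 5 ("reported").
Base order: Rosa reported that the clerk has admitted Priya had wondered whether a broker has collapsed recently.

5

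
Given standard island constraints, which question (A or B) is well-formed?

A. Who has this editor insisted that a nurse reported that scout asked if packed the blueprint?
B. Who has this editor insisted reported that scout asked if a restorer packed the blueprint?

In A, the wh-phrase is extracted from inside a wh-island (introduced by "if"), which blocks movement.
In B, the extraction path crosses only that-complement boundaries, which are transparent.
So B is grammatical.

B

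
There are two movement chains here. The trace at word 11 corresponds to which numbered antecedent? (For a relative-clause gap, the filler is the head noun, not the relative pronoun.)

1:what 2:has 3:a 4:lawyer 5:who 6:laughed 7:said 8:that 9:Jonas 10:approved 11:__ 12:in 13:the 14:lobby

1

The marked gap is the direct object of "approved".
Its filler is the fronted wh-phrase "what", at word 1.
(The other dependency links word 4 to a gap after word 5.)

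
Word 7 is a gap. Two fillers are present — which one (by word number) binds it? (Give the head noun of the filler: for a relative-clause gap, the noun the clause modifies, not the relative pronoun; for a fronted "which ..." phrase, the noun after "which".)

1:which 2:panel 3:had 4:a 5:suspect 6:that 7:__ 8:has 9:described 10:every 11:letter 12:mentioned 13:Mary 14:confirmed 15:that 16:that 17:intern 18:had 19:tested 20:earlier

5

The marked gap is inside the relative clause, the subject of "described".
Its filler is the head noun "suspect" (via "that"), at word 5.
(The other dependency links word 2 to a gap after word 19.)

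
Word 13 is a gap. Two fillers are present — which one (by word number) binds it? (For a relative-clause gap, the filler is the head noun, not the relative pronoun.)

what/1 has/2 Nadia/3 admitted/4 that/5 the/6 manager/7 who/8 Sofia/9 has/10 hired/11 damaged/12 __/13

1

The marked gap is the direct object of "damaged".
Its filler is the fronted wh-phrase "what", at word 1.
(The other dependency links word 7 to a gap after word 11.)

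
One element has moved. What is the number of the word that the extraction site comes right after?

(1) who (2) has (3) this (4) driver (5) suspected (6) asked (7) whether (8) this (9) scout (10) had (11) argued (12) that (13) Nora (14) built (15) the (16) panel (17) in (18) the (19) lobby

5

The displaced element is "who" (word 1).
It is linked across 1 clause boundary (Ø).
It functions as the subject of "asked", so the gap sits immediately after word 5 ("suspected").
Base order: This driver has suspected who asked whether this scout had argued that Nora built the panel in the lobby.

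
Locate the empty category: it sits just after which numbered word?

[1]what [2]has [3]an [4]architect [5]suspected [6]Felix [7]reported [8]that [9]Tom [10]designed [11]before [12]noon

The displaced element is "what" (word 1).
It is linked across 2 clause boundaries (Ø → that).
It functions as the direct object of "designed", so the gap sits immediately after word 10 ("designed").
Base order: An architect has suspected Felix reported that Tom designed what before noon.

10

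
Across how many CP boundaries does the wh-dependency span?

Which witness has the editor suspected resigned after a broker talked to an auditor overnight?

"which witness" is extracted from the subject of "resigned".
Boundaries crossed, outermost first: [Ø] — 1 in total.

1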